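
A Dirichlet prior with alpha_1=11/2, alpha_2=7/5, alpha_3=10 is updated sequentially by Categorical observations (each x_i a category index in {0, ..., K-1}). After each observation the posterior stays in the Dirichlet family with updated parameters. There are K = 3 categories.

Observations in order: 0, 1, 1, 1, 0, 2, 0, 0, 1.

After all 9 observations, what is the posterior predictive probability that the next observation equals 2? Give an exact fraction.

obs 1: x=0 → posterior Dirichlet(13/2, 7/5, 10)
obs 2: x=1 → posterior Dirichlet(13/2, 12/5, 10)
obs 3: x=1 → posterior Dirichlet(13/2, 17/5, 10)
obs 4: x=1 → posterior Dirichlet(13/2, 22/5, 10)
obs 5: x=0 → posterior Dirichlet(15/2, 22/5, 10)
obs 6: x=2 → posterior Dirichlet(15/2, 22/5, 11)
obs 7: x=0 → posterior Dirichlet(17/2, 22/5, 11)
obs 8: x=0 → posterior Dirichlet(19/2, 22/5, 11)
obs 9: x=1 → posterior Dirichlet(19/2, 27/5, 11)

110/259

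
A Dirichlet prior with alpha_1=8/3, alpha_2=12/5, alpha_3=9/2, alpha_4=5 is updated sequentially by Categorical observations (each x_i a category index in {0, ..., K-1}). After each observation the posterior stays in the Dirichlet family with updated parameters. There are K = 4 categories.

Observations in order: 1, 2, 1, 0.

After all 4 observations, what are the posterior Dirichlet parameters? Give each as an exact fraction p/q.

alpha_1=11/3, alpha_2=22/5, alpha_3=11/2, alpha_4=5

obs 1: x=1 → posterior Dirichlet(8/3, 17/5, 9/2, 5)
obs 2: x=2 → posterior Dirichlet(8/3, 17/5, 11/2, 5)
obs 3: x=1 → posterior Dirichlet(8/3, 22/5, 11/2, 5)
obs 4: x=0 → posterior Dirichlet(11/3, 22/5, 11/2, 5)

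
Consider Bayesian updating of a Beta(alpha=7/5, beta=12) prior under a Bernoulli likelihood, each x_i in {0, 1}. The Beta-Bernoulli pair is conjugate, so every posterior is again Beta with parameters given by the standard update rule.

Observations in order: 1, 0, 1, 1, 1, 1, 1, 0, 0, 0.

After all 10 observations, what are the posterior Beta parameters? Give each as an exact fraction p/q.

alpha=37/5, beta=16

obs 1: x=1 → posterior Beta(12/5, 12)
obs 2: x=0 → posterior Beta(12/5, 13)
obs 3: x=1 → posterior Beta(17/5, 13)
obs 4: x=1 → posterior Beta(22/5, 13)
obs 5: x=1 → posterior Beta(27/5, 13)
obs 6: x=1 → posterior Beta(32/5, 13)
obs 7: x=1 → posterior Beta(37/5, 13)
obs 8: x=0 → posterior Beta(37/5, 14)
obs 9: x=0 → posterior Beta(37/5, 15)
obs 10: x=0 → posterior Beta(37/5, 16)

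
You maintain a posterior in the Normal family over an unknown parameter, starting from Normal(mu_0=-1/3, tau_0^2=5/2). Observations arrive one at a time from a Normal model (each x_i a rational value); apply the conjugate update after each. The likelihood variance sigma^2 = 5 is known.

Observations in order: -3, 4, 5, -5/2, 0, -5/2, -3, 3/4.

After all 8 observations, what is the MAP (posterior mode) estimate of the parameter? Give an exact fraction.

-23/120

obs 1: x=-3 → posterior Normal(-11/9, 5/3)
obs 2: x=4 → posterior Normal(1/12, 5/4)
obs 3: x=5 → posterior Normal(16/15, 1)
obs 4: x=-5/2 → posterior Normal(17/36, 5/6)
obs 5: x=0 → posterior Normal(17/42, 5/7)
obs 6: x=-5/2 → posterior Normal(1/24, 5/8)
obs 7: x=-3 → posterior Normal(-8/27, 5/9)
obs 8: x=3/4 → posterior Normal(-23/120, 1/2)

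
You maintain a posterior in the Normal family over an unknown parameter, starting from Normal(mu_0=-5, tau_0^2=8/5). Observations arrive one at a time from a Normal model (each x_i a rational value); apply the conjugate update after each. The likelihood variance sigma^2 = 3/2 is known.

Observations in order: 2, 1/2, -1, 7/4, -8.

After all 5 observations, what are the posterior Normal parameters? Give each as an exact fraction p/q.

obs 1: x=2 → posterior Normal(-43/31, 24/31)
obs 2: x=1/2 → posterior Normal(-35/47, 24/47)
obs 3: x=-1 → posterior Normal(-17/21, 8/21)
obs 4: x=7/4 → posterior Normal(-23/79, 24/79)
obs 5: x=-8 → posterior Normal(-151/95, 24/95)

mu_0=-151/95, tau_0^2=24/95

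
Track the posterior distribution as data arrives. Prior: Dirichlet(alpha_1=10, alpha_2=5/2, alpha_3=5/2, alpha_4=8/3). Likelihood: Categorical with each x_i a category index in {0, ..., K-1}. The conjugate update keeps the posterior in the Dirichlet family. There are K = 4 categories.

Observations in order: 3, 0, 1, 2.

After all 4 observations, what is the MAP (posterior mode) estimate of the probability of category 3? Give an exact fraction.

8/53

obs 1: x=3 → posterior Dirichlet(10, 5/2, 5/2, 11/3)
obs 2: x=0 → posterior Dirichlet(11, 5/2, 5/2, 11/3)
obs 3: x=1 → posterior Dirichlet(11, 7/2, 5/2, 11/3)
obs 4: x=2 → posterior Dirichlet(11, 7/2, 7/2, 11/3)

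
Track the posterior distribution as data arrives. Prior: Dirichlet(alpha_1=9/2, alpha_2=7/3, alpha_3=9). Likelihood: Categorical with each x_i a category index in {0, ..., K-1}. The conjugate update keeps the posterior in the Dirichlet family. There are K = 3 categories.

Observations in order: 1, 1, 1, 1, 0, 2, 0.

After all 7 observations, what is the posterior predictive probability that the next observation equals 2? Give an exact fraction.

obs 1: x=1 → posterior Dirichlet(9/2, 10/3, 9)
obs 2: x=1 → posterior Dirichlet(9/2, 13/3, 9)
obs 3: x=1 → posterior Dirichlet(9/2, 16/3, 9)
obs 4: x=1 → posterior Dirichlet(9/2, 19/3, 9)
obs 5: x=0 → posterior Dirichlet(11/2, 19/3, 9)
obs 6: x=2 → posterior Dirichlet(11/2, 19/3, 10)
obs 7: x=0 → posterior Dirichlet(13/2, 19/3, 10)

60/137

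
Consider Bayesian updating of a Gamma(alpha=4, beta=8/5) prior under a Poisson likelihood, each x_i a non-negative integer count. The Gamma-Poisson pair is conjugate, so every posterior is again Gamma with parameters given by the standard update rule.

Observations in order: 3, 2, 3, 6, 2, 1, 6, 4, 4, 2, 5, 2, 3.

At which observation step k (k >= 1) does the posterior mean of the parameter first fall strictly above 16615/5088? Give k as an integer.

k = 9

obs 1: x=3 → posterior Gamma(7, 13/5)
obs 2: x=2 → posterior Gamma(9, 18/5)
obs 3: x=3 → posterior Gamma(12, 23/5)
obs 4: x=6 → posterior Gamma(18, 28/5)
obs 5: x=2 → posterior Gamma(20, 33/5)
obs 6: x=1 → posterior Gamma(21, 38/5)
obs 7: x=6 → posterior Gamma(27, 43/5)
obs 8: x=4 → posterior Gamma(31, 48/5)
obs 9: x=4 → posterior Gamma(35, 53/5)
obs 10: x=2 → posterior Gamma(37, 58/5)
obs 11: x=5 → posterior Gamma(42, 63/5)
obs 12: x=2 → posterior Gamma(44, 68/5)
obs 13: x=3 → posterior Gamma(47, 73/5)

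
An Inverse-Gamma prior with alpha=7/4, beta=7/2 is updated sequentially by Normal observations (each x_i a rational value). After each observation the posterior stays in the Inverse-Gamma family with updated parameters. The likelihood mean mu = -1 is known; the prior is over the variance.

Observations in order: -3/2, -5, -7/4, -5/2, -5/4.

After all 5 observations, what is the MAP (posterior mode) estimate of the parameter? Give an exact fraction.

obs 1: x=-3/2 → posterior Inverse-Gamma(9/4, 29/8)
obs 2: x=-5 → posterior Inverse-Gamma(11/4, 93/8)
obs 3: x=-7/4 → posterior Inverse-Gamma(13/4, 381/32)
obs 4: x=-5/2 → posterior Inverse-Gamma(15/4, 417/32)
obs 5: x=-5/4 → posterior Inverse-Gamma(17/4, 209/16)

209/84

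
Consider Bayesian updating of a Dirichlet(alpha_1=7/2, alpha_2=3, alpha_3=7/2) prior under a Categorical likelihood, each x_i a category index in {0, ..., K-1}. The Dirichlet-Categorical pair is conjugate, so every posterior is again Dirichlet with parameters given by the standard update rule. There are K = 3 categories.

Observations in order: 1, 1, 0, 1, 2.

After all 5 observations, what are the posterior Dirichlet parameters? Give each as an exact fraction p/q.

alpha_1=9/2, alpha_2=6, alpha_3=9/2

obs 1: x=1 → posterior Dirichlet(7/2, 4, 7/2)
obs 2: x=1 → posterior Dirichlet(7/2, 5, 7/2)
obs 3: x=0 → posterior Dirichlet(9/2, 5, 7/2)
obs 4: x=1 → posterior Dirichlet(9/2, 6, 7/2)
obs 5: x=2 → posterior Dirichlet(9/2, 6, 9/2)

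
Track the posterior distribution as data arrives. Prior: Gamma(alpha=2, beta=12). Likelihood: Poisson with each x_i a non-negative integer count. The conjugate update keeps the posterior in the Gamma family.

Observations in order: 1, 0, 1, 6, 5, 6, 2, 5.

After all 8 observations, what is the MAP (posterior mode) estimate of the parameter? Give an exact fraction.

27/20

obs 1: x=1 → posterior Gamma(3, 13)
obs 2: x=0 → posterior Gamma(3, 14)
obs 3: x=1 → posterior Gamma(4, 15)
obs 4: x=6 → posterior Gamma(10, 16)
obs 5: x=5 → posterior Gamma(15, 17)
obs 6: x=6 → posterior Gamma(21, 18)
obs 7: x=2 → posterior Gamma(23, 19)
obs 8: x=5 → posterior Gamma(28, 20)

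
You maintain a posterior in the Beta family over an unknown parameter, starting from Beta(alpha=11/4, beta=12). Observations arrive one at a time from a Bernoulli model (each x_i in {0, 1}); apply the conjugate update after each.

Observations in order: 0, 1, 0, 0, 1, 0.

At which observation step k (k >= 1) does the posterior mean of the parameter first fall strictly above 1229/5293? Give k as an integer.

obs 1: x=0 → posterior Beta(11/4, 13)
obs 2: x=1 → posterior Beta(15/4, 13)
obs 3: x=0 → posterior Beta(15/4, 14)
obs 4: x=0 → posterior Beta(15/4, 15)
obs 5: x=1 → posterior Beta(19/4, 15)
obs 6: x=0 → posterior Beta(19/4, 16)

k = 5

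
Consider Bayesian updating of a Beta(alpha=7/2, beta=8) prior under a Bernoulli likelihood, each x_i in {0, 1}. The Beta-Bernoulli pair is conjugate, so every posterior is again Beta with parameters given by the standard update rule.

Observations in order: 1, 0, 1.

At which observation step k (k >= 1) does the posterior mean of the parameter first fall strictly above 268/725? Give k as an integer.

k = 3

obs 1: x=1 → posterior Beta(9/2, 8)
obs 2: x=0 → posterior Beta(9/2, 9)
obs 3: x=1 → posterior Beta(11/2, 9)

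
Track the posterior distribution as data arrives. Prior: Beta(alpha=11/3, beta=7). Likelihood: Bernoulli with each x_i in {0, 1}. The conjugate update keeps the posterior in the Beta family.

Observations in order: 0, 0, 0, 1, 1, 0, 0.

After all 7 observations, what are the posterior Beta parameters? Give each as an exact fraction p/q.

obs 1: x=0 → posterior Beta(11/3, 8)
obs 2: x=0 → posterior Beta(11/3, 9)
obs 3: x=0 → posterior Beta(11/3, 10)
obs 4: x=1 → posterior Beta(14/3, 10)
obs 5: x=1 → posterior Beta(17/3, 10)
obs 6: x=0 → posterior Beta(17/3, 11)
obs 7: x=0 → posterior Beta(17/3, 12)

alpha=17/3, beta=12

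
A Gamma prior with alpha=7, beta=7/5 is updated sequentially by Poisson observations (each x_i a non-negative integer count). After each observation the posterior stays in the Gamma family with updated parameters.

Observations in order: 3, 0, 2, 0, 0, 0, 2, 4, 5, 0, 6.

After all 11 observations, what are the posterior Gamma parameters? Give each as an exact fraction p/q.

obs 1: x=3 → posterior Gamma(10, 12/5)
obs 2: x=0 → posterior Gamma(10, 17/5)
obs 3: x=2 → posterior Gamma(12, 22/5)
obs 4: x=0 → posterior Gamma(12, 27/5)
obs 5: x=0 → posterior Gamma(12, 32/5)
obs 6: x=0 → posterior Gamma(12, 37/5)
obs 7: x=2 → posterior Gamma(14, 42/5)
obs 8: x=4 → posterior Gamma(18, 47/5)
obs 9: x=5 → posterior Gamma(23, 52/5)
obs 10: x=0 → posterior Gamma(23, 57/5)
obs 11: x=6 → posterior Gamma(29, 62/5)

alpha=29, beta=62/5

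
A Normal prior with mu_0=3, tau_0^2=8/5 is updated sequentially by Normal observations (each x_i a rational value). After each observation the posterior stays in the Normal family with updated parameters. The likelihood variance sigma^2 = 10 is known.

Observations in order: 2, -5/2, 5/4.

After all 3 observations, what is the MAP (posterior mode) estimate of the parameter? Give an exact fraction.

obs 1: x=2 → posterior Normal(83/29, 40/29)
obs 2: x=-5/2 → posterior Normal(73/33, 40/33)
obs 3: x=5/4 → posterior Normal(78/37, 40/37)

78/37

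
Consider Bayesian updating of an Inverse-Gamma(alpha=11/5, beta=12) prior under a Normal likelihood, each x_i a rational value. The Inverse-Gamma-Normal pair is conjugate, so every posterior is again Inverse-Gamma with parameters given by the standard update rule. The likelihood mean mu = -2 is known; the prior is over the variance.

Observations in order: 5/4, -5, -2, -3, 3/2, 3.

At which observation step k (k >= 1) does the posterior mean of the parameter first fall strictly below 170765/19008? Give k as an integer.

k = 3

obs 1: x=5/4 → posterior Inverse-Gamma(27/10, 553/32)
obs 2: x=-5 → posterior Inverse-Gamma(16/5, 697/32)
obs 3: x=-2 → posterior Inverse-Gamma(37/10, 697/32)
obs 4: x=-3 → posterior Inverse-Gamma(21/5, 713/32)
obs 5: x=3/2 → posterior Inverse-Gamma(47/10, 909/32)
obs 6: x=3 → posterior Inverse-Gamma(26/5, 1309/32)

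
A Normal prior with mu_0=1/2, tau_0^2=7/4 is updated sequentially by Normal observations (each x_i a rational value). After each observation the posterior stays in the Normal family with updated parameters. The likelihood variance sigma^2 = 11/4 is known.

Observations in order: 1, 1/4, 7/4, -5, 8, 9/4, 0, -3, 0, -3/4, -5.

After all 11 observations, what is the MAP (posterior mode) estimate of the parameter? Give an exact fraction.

1/44

obs 1: x=1 → posterior Normal(25/36, 77/72)
obs 2: x=1/4 → posterior Normal(57/100, 77/100)
obs 3: x=7/4 → posterior Normal(53/64, 77/128)
obs 4: x=-5 → posterior Normal(-17/78, 77/156)
obs 5: x=8 → posterior Normal(95/92, 77/184)
obs 6: x=9/4 → posterior Normal(253/212, 77/212)
obs 7: x=0 → posterior Normal(253/240, 77/240)
obs 8: x=-3 → posterior Normal(169/268, 77/268)
obs 9: x=0 → posterior Normal(169/296, 77/296)
obs 10: x=-3/4 → posterior Normal(37/81, 77/324)
obs 11: x=-5 → posterior Normal(1/44, 7/32)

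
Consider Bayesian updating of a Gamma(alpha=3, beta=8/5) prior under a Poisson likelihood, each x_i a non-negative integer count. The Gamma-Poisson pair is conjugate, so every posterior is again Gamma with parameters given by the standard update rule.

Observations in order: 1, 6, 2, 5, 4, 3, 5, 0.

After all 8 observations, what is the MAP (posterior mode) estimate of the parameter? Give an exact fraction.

35/12

obs 1: x=1 → posterior Gamma(4, 13/5)
obs 2: x=6 → posterior Gamma(10, 18/5)
obs 3: x=2 → posterior Gamma(12, 23/5)
obs 4: x=5 → posterior Gamma(17, 28/5)
obs 5: x=4 → posterior Gamma(21, 33/5)
obs 6: x=3 → posterior Gamma(24, 38/5)
obs 7: x=5 → posterior Gamma(29, 43/5)
obs 8: x=0 → posterior Gamma(29, 48/5)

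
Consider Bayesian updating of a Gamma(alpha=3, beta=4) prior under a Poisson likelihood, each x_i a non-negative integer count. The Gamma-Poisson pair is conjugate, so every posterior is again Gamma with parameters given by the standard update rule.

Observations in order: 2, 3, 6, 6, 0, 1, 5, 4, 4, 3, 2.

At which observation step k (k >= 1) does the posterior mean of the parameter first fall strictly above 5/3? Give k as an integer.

k = 3

obs 1: x=2 → posterior Gamma(5, 5)
obs 2: x=3 → posterior Gamma(8, 6)
obs 3: x=6 → posterior Gamma(14, 7)
obs 4: x=6 → posterior Gamma(20, 8)
obs 5: x=0 → posterior Gamma(20, 9)
obs 6: x=1 → posterior Gamma(21, 10)
obs 7: x=5 → posterior Gamma(26, 11)
obs 8: x=4 → posterior Gamma(30, 12)
obs 9: x=4 → posterior Gamma(34, 13)
obs 10: x=3 → posterior Gamma(37, 14)
obs 11: x=2 → posterior Gamma(39, 15)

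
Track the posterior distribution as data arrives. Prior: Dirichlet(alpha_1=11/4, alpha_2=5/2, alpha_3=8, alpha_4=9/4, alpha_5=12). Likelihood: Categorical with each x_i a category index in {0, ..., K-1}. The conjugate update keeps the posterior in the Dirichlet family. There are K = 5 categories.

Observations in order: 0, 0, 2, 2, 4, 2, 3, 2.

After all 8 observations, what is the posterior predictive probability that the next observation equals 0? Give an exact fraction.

obs 1: x=0 → posterior Dirichlet(15/4, 5/2, 8, 9/4, 12)
obs 2: x=0 → posterior Dirichlet(19/4, 5/2, 8, 9/4, 12)
obs 3: x=2 → posterior Dirichlet(19/4, 5/2, 9, 9/4, 12)
obs 4: x=2 → posterior Dirichlet(19/4, 5/2, 10, 9/4, 12)
obs 5: x=4 → posterior Dirichlet(19/4, 5/2, 10, 9/4, 13)
obs 6: x=2 → posterior Dirichlet(19/4, 5/2, 11, 9/4, 13)
obs 7: x=3 → posterior Dirichlet(19/4, 5/2, 11, 13/4, 13)
obs 8: x=2 → posterior Dirichlet(19/4, 5/2, 12, 13/4, 13)

19/142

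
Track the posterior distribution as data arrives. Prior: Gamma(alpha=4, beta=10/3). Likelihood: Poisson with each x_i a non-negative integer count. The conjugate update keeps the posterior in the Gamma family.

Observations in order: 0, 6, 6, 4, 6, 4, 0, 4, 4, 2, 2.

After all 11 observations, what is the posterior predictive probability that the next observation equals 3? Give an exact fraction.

obs 1: x=0 → posterior Gamma(4, 13/3)
obs 2: x=6 → posterior Gamma(10, 16/3)
obs 3: x=6 → posterior Gamma(16, 19/3)
obs 4: x=4 → posterior Gamma(20, 22/3)
obs 5: x=6 → posterior Gamma(26, 25/3)
obs 6: x=4 → posterior Gamma(30, 28/3)
obs 7: x=0 → posterior Gamma(30, 31/3)
obs 8: x=4 → posterior Gamma(34, 34/3)
obs 9: x=4 → posterior Gamma(38, 37/3)
obs 10: x=2 → posterior Gamma(40, 40/3)
obs 11: x=2 → posterior Gamma(42, 43/3)

36057704830055926173879961299440214857122462018606139170448678006711659053/166741012504316707775328443737176075542327014375428550435231846491114962944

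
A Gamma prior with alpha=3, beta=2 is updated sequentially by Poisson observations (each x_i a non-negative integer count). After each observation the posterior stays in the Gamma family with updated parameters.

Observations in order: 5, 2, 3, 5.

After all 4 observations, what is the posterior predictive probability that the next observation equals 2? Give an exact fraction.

17366752590299136/79792266297612001

obs 1: x=5 → posterior Gamma(8, 3)
obs 2: x=2 → posterior Gamma(10, 4)
obs 3: x=3 → posterior Gamma(13, 5)
obs 4: x=5 → posterior Gamma(18, 6)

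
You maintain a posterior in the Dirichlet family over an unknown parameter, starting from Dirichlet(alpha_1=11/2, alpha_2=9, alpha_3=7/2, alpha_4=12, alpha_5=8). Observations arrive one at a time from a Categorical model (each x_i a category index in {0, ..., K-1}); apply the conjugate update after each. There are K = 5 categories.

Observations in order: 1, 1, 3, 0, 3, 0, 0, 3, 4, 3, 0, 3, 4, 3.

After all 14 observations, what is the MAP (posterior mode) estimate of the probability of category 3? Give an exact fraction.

17/47

obs 1: x=1 → posterior Dirichlet(11/2, 10, 7/2, 12, 8)
obs 2: x=1 → posterior Dirichlet(11/2, 11, 7/2, 12, 8)
obs 3: x=3 → posterior Dirichlet(11/2, 11, 7/2, 13, 8)
obs 4: x=0 → posterior Dirichlet(13/2, 11, 7/2, 13, 8)
obs 5: x=3 → posterior Dirichlet(13/2, 11, 7/2, 14, 8)
obs 6: x=0 → posterior Dirichlet(15/2, 11, 7/2, 14, 8)
obs 7: x=0 → posterior Dirichlet(17/2, 11, 7/2, 14, 8)
obs 8: x=3 → posterior Dirichlet(17/2, 11, 7/2, 15, 8)
obs 9: x=4 → posterior Dirichlet(17/2, 11, 7/2, 15, 9)
obs 10: x=3 → posterior Dirichlet(17/2, 11, 7/2, 16, 9)
obs 11: x=0 → posterior Dirichlet(19/2, 11, 7/2, 16, 9)
obs 12: x=3 → posterior Dirichlet(19/2, 11, 7/2, 17, 9)
obs 13: x=4 → posterior Dirichlet(19/2, 11, 7/2, 17, 10)
obs 14: x=3 → posterior Dirichlet(19/2, 11, 7/2, 18, 10)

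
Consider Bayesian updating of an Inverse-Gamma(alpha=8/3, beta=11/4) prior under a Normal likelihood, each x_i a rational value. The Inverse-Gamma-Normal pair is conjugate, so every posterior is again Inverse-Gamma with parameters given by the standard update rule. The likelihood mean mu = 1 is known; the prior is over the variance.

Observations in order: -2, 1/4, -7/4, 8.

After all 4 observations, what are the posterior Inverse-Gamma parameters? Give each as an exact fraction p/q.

alpha=14/3, beta=573/16

obs 1: x=-2 → posterior Inverse-Gamma(19/6, 29/4)
obs 2: x=1/4 → posterior Inverse-Gamma(11/3, 241/32)
obs 3: x=-7/4 → posterior Inverse-Gamma(25/6, 181/16)
obs 4: x=8 → posterior Inverse-Gamma(14/3, 573/16)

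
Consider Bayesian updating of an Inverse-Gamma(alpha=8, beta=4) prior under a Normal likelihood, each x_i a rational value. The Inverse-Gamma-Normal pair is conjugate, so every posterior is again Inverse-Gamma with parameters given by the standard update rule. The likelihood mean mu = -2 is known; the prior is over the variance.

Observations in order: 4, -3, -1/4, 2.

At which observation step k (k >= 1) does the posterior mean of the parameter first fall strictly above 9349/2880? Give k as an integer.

obs 1: x=4 → posterior Inverse-Gamma(17/2, 22)
obs 2: x=-3 → posterior Inverse-Gamma(9, 45/2)
obs 3: x=-1/4 → posterior Inverse-Gamma(19/2, 769/32)
obs 4: x=2 → posterior Inverse-Gamma(10, 1025/32)

k = 4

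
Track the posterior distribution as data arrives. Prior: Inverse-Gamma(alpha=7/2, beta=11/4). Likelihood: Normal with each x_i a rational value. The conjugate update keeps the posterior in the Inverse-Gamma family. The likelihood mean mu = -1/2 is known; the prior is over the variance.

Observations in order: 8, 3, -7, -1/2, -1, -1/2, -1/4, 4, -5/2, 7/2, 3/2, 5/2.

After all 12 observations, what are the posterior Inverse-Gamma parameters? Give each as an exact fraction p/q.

alpha=19/2, beta=2973/32

obs 1: x=8 → posterior Inverse-Gamma(4, 311/8)
obs 2: x=3 → posterior Inverse-Gamma(9/2, 45)
obs 3: x=-7 → posterior Inverse-Gamma(5, 529/8)
obs 4: x=-1/2 → posterior Inverse-Gamma(11/2, 529/8)
obs 5: x=-1 → posterior Inverse-Gamma(6, 265/4)
obs 6: x=-1/2 → posterior Inverse-Gamma(13/2, 265/4)
obs 7: x=-1/4 → posterior Inverse-Gamma(7, 2121/32)
obs 8: x=4 → posterior Inverse-Gamma(15/2, 2445/32)
obs 9: x=-5/2 → posterior Inverse-Gamma(8, 2509/32)
obs 10: x=7/2 → posterior Inverse-Gamma(17/2, 2765/32)
obs 11: x=3/2 → posterior Inverse-Gamma(9, 2829/32)
obs 12: x=5/2 → posterior Inverse-Gamma(19/2, 2973/32)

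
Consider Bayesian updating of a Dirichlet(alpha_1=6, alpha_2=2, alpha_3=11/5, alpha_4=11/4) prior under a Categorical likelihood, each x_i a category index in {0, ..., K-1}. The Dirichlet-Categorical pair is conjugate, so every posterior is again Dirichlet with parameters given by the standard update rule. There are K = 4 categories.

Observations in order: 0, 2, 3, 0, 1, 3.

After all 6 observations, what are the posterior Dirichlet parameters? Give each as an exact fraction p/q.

obs 1: x=0 → posterior Dirichlet(7, 2, 11/5, 11/4)
obs 2: x=2 → posterior Dirichlet(7, 2, 16/5, 11/4)
obs 3: x=3 → posterior Dirichlet(7, 2, 16/5, 15/4)
obs 4: x=0 → posterior Dirichlet(8, 2, 16/5, 15/4)
obs 5: x=1 → posterior Dirichlet(8, 3, 16/5, 15/4)
obs 6: x=3 → posterior Dirichlet(8, 3, 16/5, 19/4)

alpha_1=8, alpha_2=3, alpha_3=16/5, alpha_4=19/4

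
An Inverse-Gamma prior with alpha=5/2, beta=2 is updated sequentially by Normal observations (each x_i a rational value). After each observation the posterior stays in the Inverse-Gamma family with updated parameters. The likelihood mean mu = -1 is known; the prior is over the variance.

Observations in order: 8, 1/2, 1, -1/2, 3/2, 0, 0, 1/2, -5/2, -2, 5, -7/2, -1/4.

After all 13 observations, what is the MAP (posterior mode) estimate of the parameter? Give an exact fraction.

obs 1: x=8 → posterior Inverse-Gamma(3, 85/2)
obs 2: x=1/2 → posterior Inverse-Gamma(7/2, 349/8)
obs 3: x=1 → posterior Inverse-Gamma(4, 365/8)
obs 4: x=-1/2 → posterior Inverse-Gamma(9/2, 183/4)
obs 5: x=3/2 → posterior Inverse-Gamma(5, 391/8)
obs 6: x=0 → posterior Inverse-Gamma(11/2, 395/8)
obs 7: x=0 → posterior Inverse-Gamma(6, 399/8)
obs 8: x=1/2 → posterior Inverse-Gamma(13/2, 51)
obs 9: x=-5/2 → posterior Inverse-Gamma(7, 417/8)
obs 10: x=-2 → posterior Inverse-Gamma(15/2, 421/8)
obs 11: x=5 → posterior Inverse-Gamma(8, 565/8)
obs 12: x=-7/2 → posterior Inverse-Gamma(17/2, 295/4)
obs 13: x=-1/4 → posterior Inverse-Gamma(9, 2369/32)

2369/320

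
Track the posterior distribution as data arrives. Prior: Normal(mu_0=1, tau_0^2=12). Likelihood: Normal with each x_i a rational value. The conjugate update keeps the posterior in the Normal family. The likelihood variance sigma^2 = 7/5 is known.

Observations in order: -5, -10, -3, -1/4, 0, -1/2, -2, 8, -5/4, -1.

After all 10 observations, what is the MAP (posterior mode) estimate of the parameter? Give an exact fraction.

-893/607

obs 1: x=-5 → posterior Normal(-293/67, 84/67)
obs 2: x=-10 → posterior Normal(-893/127, 84/127)
obs 3: x=-3 → posterior Normal(-1073/187, 84/187)
obs 4: x=-1/4 → posterior Normal(-1088/247, 84/247)
obs 5: x=0 → posterior Normal(-1088/307, 84/307)
obs 6: x=-1/2 → posterior Normal(-1118/367, 84/367)
obs 7: x=-2 → posterior Normal(-1238/427, 12/61)
obs 8: x=8 → posterior Normal(-758/487, 84/487)
obs 9: x=-5/4 → posterior Normal(-833/547, 84/547)
obs 10: x=-1 → posterior Normal(-893/607, 84/607)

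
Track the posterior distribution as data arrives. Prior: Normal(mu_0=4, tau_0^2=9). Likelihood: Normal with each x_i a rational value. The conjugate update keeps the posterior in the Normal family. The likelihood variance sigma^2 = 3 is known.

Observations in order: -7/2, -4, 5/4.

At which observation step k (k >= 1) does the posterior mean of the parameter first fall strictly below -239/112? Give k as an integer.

obs 1: x=-7/2 → posterior Normal(-13/8, 9/4)
obs 2: x=-4 → posterior Normal(-37/14, 9/7)
obs 3: x=5/4 → posterior Normal(-59/40, 9/10)

k = 2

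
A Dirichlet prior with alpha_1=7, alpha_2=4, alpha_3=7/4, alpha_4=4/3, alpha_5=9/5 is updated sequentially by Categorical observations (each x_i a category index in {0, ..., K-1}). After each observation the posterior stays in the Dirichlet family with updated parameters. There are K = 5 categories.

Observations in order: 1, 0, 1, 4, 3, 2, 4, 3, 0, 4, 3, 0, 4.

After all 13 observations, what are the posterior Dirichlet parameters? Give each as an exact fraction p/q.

alpha_1=10, alpha_2=6, alpha_3=11/4, alpha_4=13/3, alpha_5=29/5

obs 1: x=1 → posterior Dirichlet(7, 5, 7/4, 4/3, 9/5)
obs 2: x=0 → posterior Dirichlet(8, 5, 7/4, 4/3, 9/5)
obs 3: x=1 → posterior Dirichlet(8, 6, 7/4, 4/3, 9/5)
obs 4: x=4 → posterior Dirichlet(8, 6, 7/4, 4/3, 14/5)
obs 5: x=3 → posterior Dirichlet(8, 6, 7/4, 7/3, 14/5)
obs 6: x=2 → posterior Dirichlet(8, 6, 11/4, 7/3, 14/5)
obs 7: x=4 → posterior Dirichlet(8, 6, 11/4, 7/3, 19/5)
obs 8: x=3 → posterior Dirichlet(8, 6, 11/4, 10/3, 19/5)
obs 9: x=0 → posterior Dirichlet(9, 6, 11/4, 10/3, 19/5)
obs 10: x=4 → posterior Dirichlet(9, 6, 11/4, 10/3, 24/5)
obs 11: x=3 → posterior Dirichlet(9, 6, 11/4, 13/3, 24/5)
obs 12: x=0 → posterior Dirichlet(10, 6, 11/4, 13/3, 24/5)
obs 13: x=4 → posterior Dirichlet(10, 6, 11/4, 13/3, 29/5)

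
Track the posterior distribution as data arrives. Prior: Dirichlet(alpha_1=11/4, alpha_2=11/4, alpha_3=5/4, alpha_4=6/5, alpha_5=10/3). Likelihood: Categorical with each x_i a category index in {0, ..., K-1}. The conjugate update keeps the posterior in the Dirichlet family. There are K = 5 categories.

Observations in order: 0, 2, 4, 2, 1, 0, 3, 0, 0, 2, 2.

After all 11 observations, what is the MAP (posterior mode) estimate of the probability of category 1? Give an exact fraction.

obs 1: x=0 → posterior Dirichlet(15/4, 11/4, 5/4, 6/5, 10/3)
obs 2: x=2 → posterior Dirichlet(15/4, 11/4, 9/4, 6/5, 10/3)
obs 3: x=4 → posterior Dirichlet(15/4, 11/4, 9/4, 6/5, 13/3)
obs 4: x=2 → posterior Dirichlet(15/4, 11/4, 13/4, 6/5, 13/3)
obs 5: x=1 → posterior Dirichlet(15/4, 15/4, 13/4, 6/5, 13/3)
obs 6: x=0 → posterior Dirichlet(19/4, 15/4, 13/4, 6/5, 13/3)
obs 7: x=3 → posterior Dirichlet(19/4, 15/4, 13/4, 11/5, 13/3)
obs 8: x=0 → posterior Dirichlet(23/4, 15/4, 13/4, 11/5, 13/3)
obs 9: x=0 → posterior Dirichlet(27/4, 15/4, 13/4, 11/5, 13/3)
obs 10: x=2 → posterior Dirichlet(27/4, 15/4, 17/4, 11/5, 13/3)
obs 11: x=2 → posterior Dirichlet(27/4, 15/4, 21/4, 11/5, 13/3)

165/1037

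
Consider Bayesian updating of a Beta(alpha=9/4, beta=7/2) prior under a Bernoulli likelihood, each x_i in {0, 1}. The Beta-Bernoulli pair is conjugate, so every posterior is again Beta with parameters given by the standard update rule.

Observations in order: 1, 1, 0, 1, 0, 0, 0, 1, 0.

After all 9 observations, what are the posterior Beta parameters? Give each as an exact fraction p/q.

alpha=25/4, beta=17/2

obs 1: x=1 → posterior Beta(13/4, 7/2)
obs 2: x=1 → posterior Beta(17/4, 7/2)
obs 3: x=0 → posterior Beta(17/4, 9/2)
obs 4: x=1 → posterior Beta(21/4, 9/2)
obs 5: x=0 → posterior Beta(21/4, 11/2)
obs 6: x=0 → posterior Beta(21/4, 13/2)
obs 7: x=0 → posterior Beta(21/4, 15/2)
obs 8: x=1 → posterior Beta(25/4, 15/2)
obs 9: x=0 → posterior Beta(25/4, 17/2)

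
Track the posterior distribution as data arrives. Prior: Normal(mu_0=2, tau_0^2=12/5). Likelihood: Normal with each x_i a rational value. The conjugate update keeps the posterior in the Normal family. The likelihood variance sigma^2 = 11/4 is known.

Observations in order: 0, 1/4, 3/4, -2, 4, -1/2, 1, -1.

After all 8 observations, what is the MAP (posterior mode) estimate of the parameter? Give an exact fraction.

obs 1: x=0 → posterior Normal(110/103, 132/103)
obs 2: x=1/4 → posterior Normal(122/151, 132/151)
obs 3: x=3/4 → posterior Normal(158/199, 132/199)
obs 4: x=-2 → posterior Normal(62/247, 132/247)
obs 5: x=4 → posterior Normal(254/295, 132/295)
obs 6: x=-1/2 → posterior Normal(230/343, 132/343)
obs 7: x=1 → posterior Normal(278/391, 132/391)
obs 8: x=-1 → posterior Normal(230/439, 132/439)

230/439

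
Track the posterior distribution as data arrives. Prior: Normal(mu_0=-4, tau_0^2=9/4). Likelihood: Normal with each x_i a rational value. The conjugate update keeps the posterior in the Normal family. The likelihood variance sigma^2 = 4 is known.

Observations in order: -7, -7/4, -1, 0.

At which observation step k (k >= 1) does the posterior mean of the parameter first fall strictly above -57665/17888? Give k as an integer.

k = 4

obs 1: x=-7 → posterior Normal(-127/25, 36/25)
obs 2: x=-7/4 → posterior Normal(-571/136, 18/17)
obs 3: x=-1 → posterior Normal(-607/172, 36/43)
obs 4: x=0 → posterior Normal(-607/208, 9/13)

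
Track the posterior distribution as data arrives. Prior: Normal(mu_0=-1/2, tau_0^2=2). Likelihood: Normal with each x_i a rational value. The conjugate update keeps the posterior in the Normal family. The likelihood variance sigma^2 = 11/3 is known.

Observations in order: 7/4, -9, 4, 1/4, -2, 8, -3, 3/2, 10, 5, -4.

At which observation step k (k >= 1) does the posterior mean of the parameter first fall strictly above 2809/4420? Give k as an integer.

obs 1: x=7/4 → posterior Normal(5/17, 22/17)
obs 2: x=-9 → posterior Normal(-49/23, 22/23)
obs 3: x=4 → posterior Normal(-25/29, 22/29)
obs 4: x=1/4 → posterior Normal(-47/70, 22/35)
obs 5: x=-2 → posterior Normal(-71/82, 22/41)
obs 6: x=8 → posterior Normal(25/94, 22/47)
obs 7: x=-3 → posterior Normal(-11/106, 22/53)
obs 8: x=3/2 → posterior Normal(7/118, 22/59)
obs 9: x=10 → posterior Normal(127/130, 22/65)
obs 10: x=5 → posterior Normal(187/142, 22/71)
obs 11: x=-4 → posterior Normal(139/154, 2/7)

k = 9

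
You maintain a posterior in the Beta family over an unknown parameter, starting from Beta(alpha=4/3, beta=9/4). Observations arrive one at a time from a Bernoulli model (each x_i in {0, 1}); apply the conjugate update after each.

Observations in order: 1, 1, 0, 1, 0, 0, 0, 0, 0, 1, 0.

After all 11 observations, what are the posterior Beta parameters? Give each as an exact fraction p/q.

alpha=16/3, beta=37/4

obs 1: x=1 → posterior Beta(7/3, 9/4)
obs 2: x=1 → posterior Beta(10/3, 9/4)
obs 3: x=0 → posterior Beta(10/3, 13/4)
obs 4: x=1 → posterior Beta(13/3, 13/4)
obs 5: x=0 → posterior Beta(13/3, 17/4)
obs 6: x=0 → posterior Beta(13/3, 21/4)
obs 7: x=0 → posterior Beta(13/3, 25/4)
obs 8: x=0 → posterior Beta(13/3, 29/4)
obs 9: x=0 → posterior Beta(13/3, 33/4)
obs 10: x=1 → posterior Beta(16/3, 33/4)
obs 11: x=0 → posterior Beta(16/3, 37/4)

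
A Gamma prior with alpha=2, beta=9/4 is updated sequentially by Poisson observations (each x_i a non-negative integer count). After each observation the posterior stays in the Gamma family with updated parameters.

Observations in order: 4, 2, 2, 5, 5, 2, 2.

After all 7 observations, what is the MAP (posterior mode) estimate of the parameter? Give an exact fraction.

obs 1: x=4 → posterior Gamma(6, 13/4)
obs 2: x=2 → posterior Gamma(8, 17/4)
obs 3: x=2 → posterior Gamma(10, 21/4)
obs 4: x=5 → posterior Gamma(15, 25/4)
obs 5: x=5 → posterior Gamma(20, 29/4)
obs 6: x=2 → posterior Gamma(22, 33/4)
obs 7: x=2 → posterior Gamma(24, 37/4)

92/37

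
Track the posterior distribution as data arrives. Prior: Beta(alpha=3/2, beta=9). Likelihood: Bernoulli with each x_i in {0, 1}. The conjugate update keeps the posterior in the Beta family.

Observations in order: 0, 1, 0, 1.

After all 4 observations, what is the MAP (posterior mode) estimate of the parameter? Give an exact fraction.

1/5

obs 1: x=0 → posterior Beta(3/2, 10)
obs 2: x=1 → posterior Beta(5/2, 10)
obs 3: x=0 → posterior Beta(5/2, 11)
obs 4: x=1 → posterior Beta(7/2, 11)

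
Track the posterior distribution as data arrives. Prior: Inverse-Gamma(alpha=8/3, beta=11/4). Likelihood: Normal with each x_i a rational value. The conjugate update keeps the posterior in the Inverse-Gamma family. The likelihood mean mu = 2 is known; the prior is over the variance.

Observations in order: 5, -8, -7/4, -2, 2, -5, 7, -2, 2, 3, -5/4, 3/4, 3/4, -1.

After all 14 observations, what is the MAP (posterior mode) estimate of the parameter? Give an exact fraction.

3099/256

obs 1: x=5 → posterior Inverse-Gamma(19/6, 29/4)
obs 2: x=-8 → posterior Inverse-Gamma(11/3, 229/4)
obs 3: x=-7/4 → posterior Inverse-Gamma(25/6, 2057/32)
obs 4: x=-2 → posterior Inverse-Gamma(14/3, 2313/32)
obs 5: x=2 → posterior Inverse-Gamma(31/6, 2313/32)
obs 6: x=-5 → posterior Inverse-Gamma(17/3, 3097/32)
obs 7: x=7 → posterior Inverse-Gamma(37/6, 3497/32)
obs 8: x=-2 → posterior Inverse-Gamma(20/3, 3753/32)
obs 9: x=2 → posterior Inverse-Gamma(43/6, 3753/32)
obs 10: x=3 → posterior Inverse-Gamma(23/3, 3769/32)
obs 11: x=-5/4 → posterior Inverse-Gamma(49/6, 1969/16)
obs 12: x=3/4 → posterior Inverse-Gamma(26/3, 3963/32)
obs 13: x=3/4 → posterior Inverse-Gamma(55/6, 997/8)
obs 14: x=-1 → posterior Inverse-Gamma(29/3, 1033/8)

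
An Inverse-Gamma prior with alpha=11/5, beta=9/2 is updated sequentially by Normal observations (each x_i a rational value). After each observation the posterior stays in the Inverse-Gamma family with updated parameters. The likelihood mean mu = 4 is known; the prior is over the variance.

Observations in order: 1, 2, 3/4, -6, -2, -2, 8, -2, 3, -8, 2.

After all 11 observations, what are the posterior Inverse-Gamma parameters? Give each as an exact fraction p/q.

alpha=77/10, beta=6489/32

obs 1: x=1 → posterior Inverse-Gamma(27/10, 9)
obs 2: x=2 → posterior Inverse-Gamma(16/5, 11)
obs 3: x=3/4 → posterior Inverse-Gamma(37/10, 521/32)
obs 4: x=-6 → posterior Inverse-Gamma(21/5, 2121/32)
obs 5: x=-2 → posterior Inverse-Gamma(47/10, 2697/32)
obs 6: x=-2 → posterior Inverse-Gamma(26/5, 3273/32)
obs 7: x=8 → posterior Inverse-Gamma(57/10, 3529/32)
obs 8: x=-2 → posterior Inverse-Gamma(31/5, 4105/32)
obs 9: x=3 → posterior Inverse-Gamma(67/10, 4121/32)
obs 10: x=-8 → posterior Inverse-Gamma(36/5, 6425/32)
obs 11: x=2 → posterior Inverse-Gamma(77/10, 6489/32)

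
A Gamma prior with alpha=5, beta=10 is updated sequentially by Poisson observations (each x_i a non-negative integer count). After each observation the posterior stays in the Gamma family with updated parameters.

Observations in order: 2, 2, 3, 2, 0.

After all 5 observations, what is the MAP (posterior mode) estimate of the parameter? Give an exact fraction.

obs 1: x=2 → posterior Gamma(7, 11)
obs 2: x=2 → posterior Gamma(9, 12)
obs 3: x=3 → posterior Gamma(12, 13)
obs 4: x=2 → posterior Gamma(14, 14)
obs 5: x=0 → posterior Gamma(14, 15)

13/15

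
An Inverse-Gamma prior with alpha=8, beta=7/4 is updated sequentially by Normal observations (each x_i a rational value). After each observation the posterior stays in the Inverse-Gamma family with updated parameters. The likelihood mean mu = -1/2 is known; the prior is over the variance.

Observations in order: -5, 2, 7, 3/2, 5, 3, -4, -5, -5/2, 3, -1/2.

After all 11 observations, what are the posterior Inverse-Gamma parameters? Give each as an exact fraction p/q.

obs 1: x=-5 → posterior Inverse-Gamma(17/2, 95/8)
obs 2: x=2 → posterior Inverse-Gamma(9, 15)
obs 3: x=7 → posterior Inverse-Gamma(19/2, 345/8)
obs 4: x=3/2 → posterior Inverse-Gamma(10, 361/8)
obs 5: x=5 → posterior Inverse-Gamma(21/2, 241/4)
obs 6: x=3 → posterior Inverse-Gamma(11, 531/8)
obs 7: x=-4 → posterior Inverse-Gamma(23/2, 145/2)
obs 8: x=-5 → posterior Inverse-Gamma(12, 661/8)
obs 9: x=-5/2 → posterior Inverse-Gamma(25/2, 677/8)
obs 10: x=3 → posterior Inverse-Gamma(13, 363/4)
obs 11: x=-1/2 → posterior Inverse-Gamma(27/2, 363/4)

alpha=27/2, beta=363/4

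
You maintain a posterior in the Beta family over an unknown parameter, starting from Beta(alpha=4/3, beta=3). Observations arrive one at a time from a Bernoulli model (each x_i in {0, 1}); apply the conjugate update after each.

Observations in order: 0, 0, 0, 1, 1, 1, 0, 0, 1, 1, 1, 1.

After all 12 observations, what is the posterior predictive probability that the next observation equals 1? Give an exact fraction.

obs 1: x=0 → posterior Beta(4/3, 4)
obs 2: x=0 → posterior Beta(4/3, 5)
obs 3: x=0 → posterior Beta(4/3, 6)
obs 4: x=1 → posterior Beta(7/3, 6)
obs 5: x=1 → posterior Beta(10/3, 6)
obs 6: x=1 → posterior Beta(13/3, 6)
obs 7: x=0 → posterior Beta(13/3, 7)
obs 8: x=0 → posterior Beta(13/3, 8)
obs 9: x=1 → posterior Beta(16/3, 8)
obs 10: x=1 → posterior Beta(19/3, 8)
obs 11: x=1 → posterior Beta(22/3, 8)
obs 12: x=1 → posterior Beta(25/3, 8)

25/49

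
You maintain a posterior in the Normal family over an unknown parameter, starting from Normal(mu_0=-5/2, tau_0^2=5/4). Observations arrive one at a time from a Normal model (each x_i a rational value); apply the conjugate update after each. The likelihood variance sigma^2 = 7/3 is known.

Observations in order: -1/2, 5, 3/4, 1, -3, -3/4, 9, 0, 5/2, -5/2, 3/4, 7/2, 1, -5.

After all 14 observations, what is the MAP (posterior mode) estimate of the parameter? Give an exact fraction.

25/56

obs 1: x=-1/2 → posterior Normal(-155/86, 35/43)
obs 2: x=5 → posterior Normal(-5/116, 35/58)
obs 3: x=3/4 → posterior Normal(35/292, 35/73)
obs 4: x=1 → posterior Normal(95/352, 35/88)
obs 5: x=-3 → posterior Normal(-85/412, 35/103)
obs 6: x=-3/4 → posterior Normal(-65/236, 35/118)
obs 7: x=9 → posterior Normal(205/266, 5/19)
obs 8: x=0 → posterior Normal(205/296, 35/148)
obs 9: x=5/2 → posterior Normal(140/163, 35/163)
obs 10: x=-5/2 → posterior Normal(205/356, 35/178)
obs 11: x=3/4 → posterior Normal(455/772, 35/193)
obs 12: x=7/2 → posterior Normal(665/832, 35/208)
obs 13: x=1 → posterior Normal(725/892, 35/223)
obs 14: x=-5 → posterior Normal(25/56, 5/34)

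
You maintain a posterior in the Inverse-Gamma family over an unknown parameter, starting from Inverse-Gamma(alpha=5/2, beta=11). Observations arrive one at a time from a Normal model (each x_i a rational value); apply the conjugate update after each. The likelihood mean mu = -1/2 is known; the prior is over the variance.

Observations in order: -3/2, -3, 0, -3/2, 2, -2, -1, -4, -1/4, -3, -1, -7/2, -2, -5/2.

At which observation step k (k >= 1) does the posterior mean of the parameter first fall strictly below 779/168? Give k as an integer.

k = 4

obs 1: x=-3/2 → posterior Inverse-Gamma(3, 23/2)
obs 2: x=-3 → posterior Inverse-Gamma(7/2, 117/8)
obs 3: x=0 → posterior Inverse-Gamma(4, 59/4)
obs 4: x=-3/2 → posterior Inverse-Gamma(9/2, 61/4)
obs 5: x=2 → posterior Inverse-Gamma(5, 147/8)
obs 6: x=-2 → posterior Inverse-Gamma(11/2, 39/2)
obs 7: x=-1 → posterior Inverse-Gamma(6, 157/8)
obs 8: x=-4 → posterior Inverse-Gamma(13/2, 103/4)
obs 9: x=-1/4 → posterior Inverse-Gamma(7, 825/32)
obs 10: x=-3 → posterior Inverse-Gamma(15/2, 925/32)
obs 11: x=-1 → posterior Inverse-Gamma(8, 929/32)
obs 12: x=-7/2 → posterior Inverse-Gamma(17/2, 1073/32)
obs 13: x=-2 → posterior Inverse-Gamma(9, 1109/32)
obs 14: x=-5/2 → posterior Inverse-Gamma(19/2, 1173/32)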